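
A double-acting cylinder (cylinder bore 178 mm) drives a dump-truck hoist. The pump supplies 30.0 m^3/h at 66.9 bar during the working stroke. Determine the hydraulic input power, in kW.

W ≈ 55.8 kW

Hydraulic power = P × Q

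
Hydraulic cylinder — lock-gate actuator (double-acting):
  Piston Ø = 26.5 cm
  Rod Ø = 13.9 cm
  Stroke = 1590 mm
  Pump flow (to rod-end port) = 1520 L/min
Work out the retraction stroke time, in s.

Rod-side annular area A_ann = π/4 × (26.5² − 13.9²) = 399.8 cm^2
Swept volume V = A × L; t = V / Q = A·L / Q

t ≈ 2.51 s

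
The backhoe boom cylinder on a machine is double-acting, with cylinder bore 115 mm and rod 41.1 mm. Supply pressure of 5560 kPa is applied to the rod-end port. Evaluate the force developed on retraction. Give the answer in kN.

Rod-side annular area A_ann = π/4 × (115² − 41.1²) = 9060 mm^2
On retraction the pressure acts on the annular area (bore minus rod).
F = P × A_ann

F ≈ 50.4 kN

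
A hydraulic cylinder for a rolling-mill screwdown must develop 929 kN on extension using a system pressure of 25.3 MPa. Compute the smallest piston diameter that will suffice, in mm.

D ≈ 216 mm

Extension force acts on the full piston face: F = P × (π/4)D².
D = √(4F / (πP)) = √(4 × 929 kN / (π × 25.3 MPa))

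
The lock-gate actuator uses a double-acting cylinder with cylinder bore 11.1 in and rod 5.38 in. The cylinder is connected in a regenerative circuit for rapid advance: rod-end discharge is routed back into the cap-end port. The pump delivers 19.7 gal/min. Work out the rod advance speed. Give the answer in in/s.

In regeneration the rod-end outflow joins the pump flow into the cap end, so the net volume the pump must supply per unit advance equals the rod cross-section area.
Rod cross-section A_rod = π/4 × (5.38 in)² = 22.73 in^2
v = Q_pump / A_rod

v ≈ 3.34 in/s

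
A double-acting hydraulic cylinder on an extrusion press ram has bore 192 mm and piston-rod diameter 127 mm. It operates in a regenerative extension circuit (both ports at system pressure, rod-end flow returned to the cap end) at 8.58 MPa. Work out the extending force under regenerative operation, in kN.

F ≈ 109 kN

With equal pressure on both faces, forces on the annular region cancel; the net push is pressure × rod cross-section.
Rod cross-section A_rod = π/4 × (127 mm)² = 12670 mm^2
F = P × A_rod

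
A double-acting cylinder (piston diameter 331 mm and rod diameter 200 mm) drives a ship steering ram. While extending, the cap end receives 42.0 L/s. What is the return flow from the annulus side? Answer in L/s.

Q_out ≈ 26.7 L/s

Cap-side area A_cap = π/4 × (331 mm)² = 86050 mm^2
Rod-side annular area A_ann = π/4 × (331² − 200²) = 54630 mm^2
Piston speed v = Q_in/A_cap; rod-end outflow Q_out = v × A_ann = Q_in × A_ann/A_cap.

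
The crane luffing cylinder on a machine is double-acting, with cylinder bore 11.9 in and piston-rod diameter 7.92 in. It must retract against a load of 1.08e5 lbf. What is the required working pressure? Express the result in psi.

P ≈ 1740 psi

Rod-side annular area A_ann = π/4 × (11.9² − 7.92²) = 61.96 in^2
Retraction: pressure acts on the annular area.
P = F / A = 1.08e5 lbf / A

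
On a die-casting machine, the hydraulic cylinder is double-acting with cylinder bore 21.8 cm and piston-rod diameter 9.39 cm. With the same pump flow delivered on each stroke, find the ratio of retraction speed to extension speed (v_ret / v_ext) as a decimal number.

v_ret/v_ext ≈ 1.23

Cap-side area A_cap = π/4 × (21.8 cm)² = 373.3 cm^2
Rod-side annular area A_ann = π/4 × (21.8² − 9.39²) = 304.0 cm^2
For equal Q, v ∝ 1/A, so v_ret/v_ext = A_cap/A_ann.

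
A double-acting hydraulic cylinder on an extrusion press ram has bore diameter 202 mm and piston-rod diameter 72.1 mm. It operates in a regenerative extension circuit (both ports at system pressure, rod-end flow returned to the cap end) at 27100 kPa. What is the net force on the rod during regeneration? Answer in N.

With equal pressure on both faces, forces on the annular region cancel; the net push is pressure × rod cross-section.
Rod cross-section A_rod = π/4 × (72.1 mm)² = 4083 mm^2
F = P × A_rod

F ≈ 1.11e5 N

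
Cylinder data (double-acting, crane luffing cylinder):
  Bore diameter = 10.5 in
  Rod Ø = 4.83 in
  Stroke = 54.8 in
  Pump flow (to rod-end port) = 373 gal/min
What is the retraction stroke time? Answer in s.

t ≈ 2.61 s

Rod-side annular area A_ann = π/4 × (10.5² − 4.83²) = 68.27 in^2
Swept volume V = A × L; t = V / Q = A·L / Q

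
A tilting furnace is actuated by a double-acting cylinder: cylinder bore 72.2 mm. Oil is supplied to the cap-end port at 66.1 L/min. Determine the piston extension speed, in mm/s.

v ≈ 269 mm/s

Cap-side area A_cap = π/4 × (72.2 mm)² = 4094 mm^2
v = Q / A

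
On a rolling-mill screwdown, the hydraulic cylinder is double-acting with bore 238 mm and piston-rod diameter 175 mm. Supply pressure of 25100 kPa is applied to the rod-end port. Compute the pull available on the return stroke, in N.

Rod-side annular area A_ann = π/4 × (238² − 175²) = 20440 mm^2
On retraction the pressure acts on the annular area (bore minus rod).
F = P × A_ann

F ≈ 5.13e5 N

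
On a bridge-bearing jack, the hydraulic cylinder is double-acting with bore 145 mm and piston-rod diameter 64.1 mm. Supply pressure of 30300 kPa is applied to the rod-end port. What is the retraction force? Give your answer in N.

Rod-side annular area A_ann = π/4 × (145² − 64.1²) = 13290 mm^2
On retraction the pressure acts on the annular area (bore minus rod).
F = P × A_ann

F ≈ 4.03e5 N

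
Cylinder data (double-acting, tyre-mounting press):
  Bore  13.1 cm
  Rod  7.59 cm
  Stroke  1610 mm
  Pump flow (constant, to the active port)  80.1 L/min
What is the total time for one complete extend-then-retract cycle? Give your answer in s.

t ≈ 27.1 s

Cap-side area A_cap = π/4 × (13.1 cm)² = 134.8 cm^2
Rod-side annular area A_ann = π/4 × (13.1² − 7.59²) = 89.54 cm^2
t_ext = A_cap·L/Q = 16.25 s
t_ret = A_ann·L/Q = 10.80 s
t_cycle = t_ext + t_ret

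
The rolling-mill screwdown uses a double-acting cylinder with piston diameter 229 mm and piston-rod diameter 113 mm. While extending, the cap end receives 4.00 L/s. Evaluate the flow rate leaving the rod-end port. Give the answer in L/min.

Q_out ≈ 182 L/min

Cap-side area A_cap = π/4 × (229 mm)² = 41190 mm^2
Rod-side annular area A_ann = π/4 × (229² − 113²) = 31160 mm^2
Piston speed v = Q_in/A_cap; rod-end outflow Q_out = v × A_ann = Q_in × A_ann/A_cap.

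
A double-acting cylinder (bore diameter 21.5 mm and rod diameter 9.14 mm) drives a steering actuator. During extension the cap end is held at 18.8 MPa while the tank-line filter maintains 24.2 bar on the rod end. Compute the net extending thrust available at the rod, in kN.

F ≈ 6.11 kN

Cap-side area A_cap = π/4 × (21.5 mm)² = 363.1 mm^2
Rod-side annular area A_ann = π/4 × (21.5² − 9.14²) = 297.4 mm^2
Net thrust = P_cap·A_cap − P_rod·A_ann = 6.825 kN − 0.7198 kN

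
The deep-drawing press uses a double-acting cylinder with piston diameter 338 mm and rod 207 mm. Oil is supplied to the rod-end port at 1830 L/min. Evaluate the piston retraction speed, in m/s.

Rod-side annular area A_ann = π/4 × (338² − 207²) = 56070 mm^2
Flow into the rod-end port fills the annular volume.
v = Q / A

v ≈ 0.544 m/s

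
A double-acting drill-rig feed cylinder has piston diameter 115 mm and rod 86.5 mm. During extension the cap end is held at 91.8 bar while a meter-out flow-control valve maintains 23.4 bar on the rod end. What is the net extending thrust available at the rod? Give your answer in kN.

F ≈ 84.8 kN

Cap-side area A_cap = π/4 × (115 mm)² = 10390 mm^2
Rod-side annular area A_ann = π/4 × (115² − 86.5²) = 4510 mm^2
Net thrust = P_cap·A_cap − P_rod·A_ann = 95.35 kN − 10.55 kN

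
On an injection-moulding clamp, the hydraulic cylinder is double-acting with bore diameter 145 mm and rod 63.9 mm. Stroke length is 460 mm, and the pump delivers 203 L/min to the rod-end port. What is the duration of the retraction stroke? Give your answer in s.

Rod-side annular area A_ann = π/4 × (145² − 63.9²) = 13310 mm^2
Swept volume V = A × L; t = V / Q = A·L / Q

t ≈ 1.81 s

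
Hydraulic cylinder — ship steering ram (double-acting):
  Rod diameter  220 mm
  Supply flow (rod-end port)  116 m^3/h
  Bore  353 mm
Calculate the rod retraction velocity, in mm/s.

Rod-side annular area A_ann = π/4 × (353² − 220²) = 59850 mm^2
Flow into the rod-end port fills the annular volume.
v = Q / A

v ≈ 538 mm/s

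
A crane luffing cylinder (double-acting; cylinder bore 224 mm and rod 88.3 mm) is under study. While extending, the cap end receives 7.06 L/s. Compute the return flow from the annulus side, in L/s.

Cap-side area A_cap = π/4 × (224 mm)² = 39410 mm^2
Rod-side annular area A_ann = π/4 × (224² − 88.3²) = 33280 mm^2
Piston speed v = Q_in/A_cap; rod-end outflow Q_out = v × A_ann = Q_in × A_ann/A_cap.

Q_out ≈ 5.96 L/s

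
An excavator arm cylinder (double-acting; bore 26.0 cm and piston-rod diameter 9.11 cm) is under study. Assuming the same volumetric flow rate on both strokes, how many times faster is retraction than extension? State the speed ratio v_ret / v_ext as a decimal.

v_ret/v_ext ≈ 1.14

Cap-side area A_cap = π/4 × (26.0 cm)² = 530.9 cm^2
Rod-side annular area A_ann = π/4 × (26.0² − 9.11²) = 465.7 cm^2
For equal Q, v ∝ 1/A, so v_ret/v_ext = A_cap/A_ann.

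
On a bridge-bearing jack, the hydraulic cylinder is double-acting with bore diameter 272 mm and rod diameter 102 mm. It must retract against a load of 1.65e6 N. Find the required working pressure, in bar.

Rod-side annular area A_ann = π/4 × (272² − 102²) = 49940 mm^2
Retraction: pressure acts on the annular area.
P = F / A = 1.65e6 N / A

P ≈ 330 bar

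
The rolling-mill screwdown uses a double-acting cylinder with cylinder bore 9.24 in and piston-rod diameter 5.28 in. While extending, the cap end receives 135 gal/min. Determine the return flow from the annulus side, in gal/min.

Q_out ≈ 90.9 gal/min

Cap-side area A_cap = π/4 × (9.24 in)² = 67.06 in^2
Rod-side annular area A_ann = π/4 × (9.24² − 5.28²) = 45.16 in^2
Piston speed v = Q_in/A_cap; rod-end outflow Q_out = v × A_ann = Q_in × A_ann/A_cap.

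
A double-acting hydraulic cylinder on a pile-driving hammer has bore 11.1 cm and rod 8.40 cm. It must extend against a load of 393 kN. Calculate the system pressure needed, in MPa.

P ≈ 40.6 MPa

Cap-side area A_cap = π/4 × (11.1 cm)² = 96.77 cm^2
P = F / A = 393 kN / A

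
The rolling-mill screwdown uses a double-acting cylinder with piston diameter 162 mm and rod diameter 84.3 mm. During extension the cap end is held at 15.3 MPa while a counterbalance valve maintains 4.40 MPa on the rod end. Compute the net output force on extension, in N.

Cap-side area A_cap = π/4 × (162 mm)² = 20610 mm^2
Rod-side annular area A_ann = π/4 × (162² − 84.3²) = 15030 mm^2
Net thrust = P_cap·A_cap − P_rod·A_ann = 3.154e5 N − 66130 N

F ≈ 2.49e5 N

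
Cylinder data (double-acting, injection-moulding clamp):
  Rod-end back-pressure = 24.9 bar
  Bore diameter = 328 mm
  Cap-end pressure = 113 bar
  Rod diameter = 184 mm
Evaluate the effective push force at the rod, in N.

F ≈ 8.11e5 N

Cap-side area A_cap = π/4 × (328 mm)² = 84500 mm^2
Rod-side annular area A_ann = π/4 × (328² − 184²) = 57910 mm^2
Net thrust = P_cap·A_cap − P_rod·A_ann = 9.548e5 N − 1.442e5 N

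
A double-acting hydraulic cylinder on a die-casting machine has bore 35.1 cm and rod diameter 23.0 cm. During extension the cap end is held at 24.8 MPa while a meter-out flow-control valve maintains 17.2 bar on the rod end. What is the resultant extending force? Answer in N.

F ≈ 2.30e6 N

Cap-side area A_cap = π/4 × (35.1 cm)² = 967.6 cm^2
Rod-side annular area A_ann = π/4 × (35.1² − 23.0²) = 552.1 cm^2
Net thrust = P_cap·A_cap − P_rod·A_ann = 2.400e6 N − 94970 N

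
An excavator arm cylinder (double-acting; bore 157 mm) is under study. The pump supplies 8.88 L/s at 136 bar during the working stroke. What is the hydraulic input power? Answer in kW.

Hydraulic power = P × Q

W ≈ 121 kW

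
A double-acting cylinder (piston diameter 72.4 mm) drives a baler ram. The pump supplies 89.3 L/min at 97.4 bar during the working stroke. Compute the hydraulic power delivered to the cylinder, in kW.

W ≈ 14.5 kW

Hydraulic power = P × Q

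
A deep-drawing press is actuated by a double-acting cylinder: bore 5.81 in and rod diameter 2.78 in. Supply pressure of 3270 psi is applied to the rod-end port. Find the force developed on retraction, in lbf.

Rod-side annular area A_ann = π/4 × (5.81² − 2.78²) = 20.44 in^2
On retraction the pressure acts on the annular area (bore minus rod).
F = P × A_ann

F ≈ 66800 lbf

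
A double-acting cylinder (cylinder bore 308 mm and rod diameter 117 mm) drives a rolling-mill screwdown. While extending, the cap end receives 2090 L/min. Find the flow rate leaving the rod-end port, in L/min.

Q_out ≈ 1790 L/min

Cap-side area A_cap = π/4 × (308 mm)² = 74510 mm^2
Rod-side annular area A_ann = π/4 × (308² − 117²) = 63750 mm^2
Piston speed v = Q_in/A_cap; rod-end outflow Q_out = v × A_ann = Q_in × A_ann/A_cap.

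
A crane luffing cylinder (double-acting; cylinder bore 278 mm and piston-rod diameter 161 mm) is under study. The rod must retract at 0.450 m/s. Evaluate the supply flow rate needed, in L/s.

Q ≈ 18.2 L/s

Rod-side annular area A_ann = π/4 × (278² − 161²) = 40340 mm^2
Q = A × v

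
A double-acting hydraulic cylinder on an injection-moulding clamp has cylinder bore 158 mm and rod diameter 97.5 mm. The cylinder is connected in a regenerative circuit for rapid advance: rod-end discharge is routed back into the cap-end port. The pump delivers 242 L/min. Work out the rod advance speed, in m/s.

In regeneration the rod-end outflow joins the pump flow into the cap end, so the net volume the pump must supply per unit advance equals the rod cross-section area.
Rod cross-section A_rod = π/4 × (97.5 mm)² = 7466 mm^2
v = Q_pump / A_rod

v ≈ 0.540 m/s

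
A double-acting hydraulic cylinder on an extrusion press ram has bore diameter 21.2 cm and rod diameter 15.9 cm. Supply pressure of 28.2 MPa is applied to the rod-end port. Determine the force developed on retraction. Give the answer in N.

F ≈ 4.36e5 N

Rod-side annular area A_ann = π/4 × (21.2² − 15.9²) = 154.4 cm^2
On retraction the pressure acts on the annular area (bore minus rod).
F = P × A_ann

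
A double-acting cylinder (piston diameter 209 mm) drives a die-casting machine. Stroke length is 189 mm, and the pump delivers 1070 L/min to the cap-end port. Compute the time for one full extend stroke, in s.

Cap-side area A_cap = π/4 × (209 mm)² = 34310 mm^2
Swept volume V = A × L; t = V / Q = A·L / Q

t ≈ 0.364 s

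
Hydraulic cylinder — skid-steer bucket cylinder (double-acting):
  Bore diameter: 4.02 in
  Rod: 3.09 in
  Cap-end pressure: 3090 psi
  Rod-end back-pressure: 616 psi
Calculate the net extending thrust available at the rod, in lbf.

Cap-side area A_cap = π/4 × (4.02 in)² = 12.69 in^2
Rod-side annular area A_ann = π/4 × (4.02² − 3.09²) = 5.193 in^2
Net thrust = P_cap·A_cap − P_rod·A_ann = 39220 lbf − 3199 lbf

F ≈ 36000 lbf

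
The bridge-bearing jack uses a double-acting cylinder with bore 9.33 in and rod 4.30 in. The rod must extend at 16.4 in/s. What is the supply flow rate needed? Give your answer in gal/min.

Q ≈ 291 gal/min

Cap-side area A_cap = π/4 × (9.33 in)² = 68.37 in^2
Q = A × v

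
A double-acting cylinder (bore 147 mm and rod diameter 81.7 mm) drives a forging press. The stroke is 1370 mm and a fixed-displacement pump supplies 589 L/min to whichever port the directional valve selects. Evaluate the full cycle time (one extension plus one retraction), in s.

t ≈ 4.01 s

Cap-side area A_cap = π/4 × (147 mm)² = 16970 mm^2
Rod-side annular area A_ann = π/4 × (147² − 81.7²) = 11730 mm^2
t_ext = A_cap·L/Q = 2.369 s
t_ret = A_ann·L/Q = 1.637 s
t_cycle = t_ext + t_ret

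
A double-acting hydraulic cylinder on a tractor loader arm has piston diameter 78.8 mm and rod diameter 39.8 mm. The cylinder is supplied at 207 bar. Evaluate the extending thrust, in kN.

F ≈ 101 kN

Cap-side area A_cap = π/4 × (78.8 mm)² = 4877 mm^2
F = P × A_cap = 207 bar × A_cap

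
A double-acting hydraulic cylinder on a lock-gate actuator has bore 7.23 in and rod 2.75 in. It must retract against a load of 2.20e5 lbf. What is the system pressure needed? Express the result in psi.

Rod-side annular area A_ann = π/4 × (7.23² − 2.75²) = 35.12 in^2
Retraction: pressure acts on the annular area.
P = F / A = 2.20e5 lbf / A

P ≈ 6270 psi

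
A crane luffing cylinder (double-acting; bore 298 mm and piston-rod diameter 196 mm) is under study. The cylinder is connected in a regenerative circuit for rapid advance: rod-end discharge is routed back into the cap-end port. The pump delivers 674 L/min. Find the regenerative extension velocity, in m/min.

In regeneration the rod-end outflow joins the pump flow into the cap end, so the net volume the pump must supply per unit advance equals the rod cross-section area.
Rod cross-section A_rod = π/4 × (196 mm)² = 30170 mm^2
v = Q_pump / A_rod

v ≈ 22.3 m/min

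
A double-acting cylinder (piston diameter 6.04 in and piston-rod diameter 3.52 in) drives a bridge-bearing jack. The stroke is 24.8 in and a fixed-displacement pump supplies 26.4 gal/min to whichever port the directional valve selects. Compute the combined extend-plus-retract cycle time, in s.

Cap-side area A_cap = π/4 × (6.04 in)² = 28.65 in^2
Rod-side annular area A_ann = π/4 × (6.04² − 3.52²) = 18.92 in^2
t_ext = A_cap·L/Q = 6.991 s
t_ret = A_ann·L/Q = 4.617 s
t_cycle = t_ext + t_ret

t ≈ 11.6 s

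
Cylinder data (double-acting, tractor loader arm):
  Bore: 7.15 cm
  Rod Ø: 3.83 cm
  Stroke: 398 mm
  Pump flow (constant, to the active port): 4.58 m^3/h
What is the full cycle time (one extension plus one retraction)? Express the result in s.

Cap-side area A_cap = π/4 × (7.15 cm)² = 40.15 cm^2
Rod-side annular area A_ann = π/4 × (7.15² − 3.83²) = 28.63 cm^2
t_ext = A_cap·L/Q = 1.256 s
t_ret = A_ann·L/Q = 0.8957 s
t_cycle = t_ext + t_ret

t ≈ 2.15 s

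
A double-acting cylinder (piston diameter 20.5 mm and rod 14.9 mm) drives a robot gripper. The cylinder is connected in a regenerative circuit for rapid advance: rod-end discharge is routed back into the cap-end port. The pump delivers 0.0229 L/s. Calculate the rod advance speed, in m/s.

In regeneration the rod-end outflow joins the pump flow into the cap end, so the net volume the pump must supply per unit advance equals the rod cross-section area.
Rod cross-section A_rod = π/4 × (14.9 mm)² = 174.4 mm^2
v = Q_pump / A_rod

v ≈ 0.131 m/s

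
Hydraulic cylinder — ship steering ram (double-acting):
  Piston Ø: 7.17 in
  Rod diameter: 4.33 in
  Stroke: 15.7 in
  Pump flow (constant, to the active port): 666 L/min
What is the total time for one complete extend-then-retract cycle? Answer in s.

Cap-side area A_cap = π/4 × (7.17 in)² = 40.38 in^2
Rod-side annular area A_ann = π/4 × (7.17² − 4.33²) = 25.65 in^2
t_ext = A_cap·L/Q = 0.9358 s
t_ret = A_ann·L/Q = 0.5945 s
t_cycle = t_ext + t_ret

t ≈ 1.53 s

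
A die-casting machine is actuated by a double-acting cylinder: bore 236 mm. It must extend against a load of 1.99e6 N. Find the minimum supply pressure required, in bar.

P ≈ 455 bar

Cap-side area A_cap = π/4 × (236 mm)² = 43740 mm^2
P = F / A = 1.99e6 N / A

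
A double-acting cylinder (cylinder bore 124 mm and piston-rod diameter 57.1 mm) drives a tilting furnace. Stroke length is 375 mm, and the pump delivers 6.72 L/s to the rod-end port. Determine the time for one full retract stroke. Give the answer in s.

t ≈ 0.531 s

Rod-side annular area A_ann = π/4 × (124² − 57.1²) = 9516 mm^2
Swept volume V = A × L; t = V / Q = A·L / Q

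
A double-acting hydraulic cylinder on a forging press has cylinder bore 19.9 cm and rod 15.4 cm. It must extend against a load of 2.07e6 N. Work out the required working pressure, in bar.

Cap-side area A_cap = π/4 × (19.9 cm)² = 311.0 cm^2
P = F / A = 2.07e6 N / A

P ≈ 666 bar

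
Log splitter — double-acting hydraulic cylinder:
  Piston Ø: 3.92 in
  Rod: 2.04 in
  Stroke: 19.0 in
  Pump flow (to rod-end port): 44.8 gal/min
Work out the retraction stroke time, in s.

t ≈ 0.969 s

Rod-side annular area A_ann = π/4 × (3.92² − 2.04²) = 8.800 in^2
Swept volume V = A × L; t = V / Q = A·L / Q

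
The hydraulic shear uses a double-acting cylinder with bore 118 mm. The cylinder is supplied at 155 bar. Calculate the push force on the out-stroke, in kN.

F ≈ 170 kN

Cap-side area A_cap = π/4 × (118 mm)² = 10940 mm^2
F = P × A_cap = 155 bar × A_cap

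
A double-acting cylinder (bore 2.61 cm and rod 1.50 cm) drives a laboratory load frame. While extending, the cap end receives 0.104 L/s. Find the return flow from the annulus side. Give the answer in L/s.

Q_out ≈ 0.0696 L/s

Cap-side area A_cap = π/4 × (2.61 cm)² = 5.350 cm^2
Rod-side annular area A_ann = π/4 × (2.61² − 1.50²) = 3.583 cm^2
Piston speed v = Q_in/A_cap; rod-end outflow Q_out = v × A_ann = Q_in × A_ann/A_cap.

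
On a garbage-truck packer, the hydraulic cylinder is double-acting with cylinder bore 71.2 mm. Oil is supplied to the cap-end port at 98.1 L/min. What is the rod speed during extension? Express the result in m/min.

v ≈ 24.6 m/min

Cap-side area A_cap = π/4 × (71.2 mm)² = 3982 mm^2
v = Q / A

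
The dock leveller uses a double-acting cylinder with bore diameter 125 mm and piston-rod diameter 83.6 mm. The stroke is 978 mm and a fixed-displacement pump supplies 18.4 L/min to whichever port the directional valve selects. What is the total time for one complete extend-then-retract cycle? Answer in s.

Cap-side area A_cap = π/4 × (125 mm)² = 12270 mm^2
Rod-side annular area A_ann = π/4 × (125² − 83.6²) = 6783 mm^2
t_ext = A_cap·L/Q = 39.14 s
t_ret = A_ann·L/Q = 21.63 s
t_cycle = t_ext + t_ret

t ≈ 60.8 s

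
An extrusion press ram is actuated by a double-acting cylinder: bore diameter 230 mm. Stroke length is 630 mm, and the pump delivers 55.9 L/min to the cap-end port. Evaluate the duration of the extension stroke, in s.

Cap-side area A_cap = π/4 × (230 mm)² = 41550 mm^2
Swept volume V = A × L; t = V / Q = A·L / Q

t ≈ 28.1 s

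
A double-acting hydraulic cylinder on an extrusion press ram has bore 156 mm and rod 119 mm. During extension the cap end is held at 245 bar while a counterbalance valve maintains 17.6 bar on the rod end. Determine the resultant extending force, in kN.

Cap-side area A_cap = π/4 × (156 mm)² = 19110 mm^2
Rod-side annular area A_ann = π/4 × (156² − 119²) = 7991 mm^2
Net thrust = P_cap·A_cap − P_rod·A_ann = 468.3 kN − 14.06 kN

F ≈ 454 kN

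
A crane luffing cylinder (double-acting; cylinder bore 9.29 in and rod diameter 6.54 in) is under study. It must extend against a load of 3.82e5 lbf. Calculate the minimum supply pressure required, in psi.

P ≈ 5640 psi

Cap-side area A_cap = π/4 × (9.29 in)² = 67.78 in^2
P = F / A = 3.82e5 lbf / A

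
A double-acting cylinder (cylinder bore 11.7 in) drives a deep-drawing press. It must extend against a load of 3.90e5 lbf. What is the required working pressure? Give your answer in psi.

P ≈ 3630 psi

Cap-side area A_cap = π/4 × (11.7 in)² = 107.5 in^2
P = F / A = 3.90e5 lbf / A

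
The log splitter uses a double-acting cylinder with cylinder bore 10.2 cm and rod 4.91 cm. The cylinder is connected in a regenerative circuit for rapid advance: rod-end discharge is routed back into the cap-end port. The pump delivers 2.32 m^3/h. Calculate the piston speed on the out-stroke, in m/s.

v ≈ 0.340 m/s

In regeneration the rod-end outflow joins the pump flow into the cap end, so the net volume the pump must supply per unit advance equals the rod cross-section area.
Rod cross-section A_rod = π/4 × (4.91 cm)² = 18.93 cm^2
v = Q_pump / A_rod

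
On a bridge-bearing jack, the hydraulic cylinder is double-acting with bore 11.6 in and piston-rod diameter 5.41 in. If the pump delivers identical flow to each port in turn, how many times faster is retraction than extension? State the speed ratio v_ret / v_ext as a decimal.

v_ret/v_ext ≈ 1.28

Cap-side area A_cap = π/4 × (11.6 in)² = 105.7 in^2
Rod-side annular area A_ann = π/4 × (11.6² − 5.41²) = 82.70 in^2
For equal Q, v ∝ 1/A, so v_ret/v_ext = A_cap/A_ann.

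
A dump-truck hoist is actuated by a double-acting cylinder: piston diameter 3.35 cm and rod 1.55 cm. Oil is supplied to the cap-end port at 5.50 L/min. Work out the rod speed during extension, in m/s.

Cap-side area A_cap = π/4 × (3.35 cm)² = 8.814 cm^2
v = Q / A

v ≈ 0.104 m/s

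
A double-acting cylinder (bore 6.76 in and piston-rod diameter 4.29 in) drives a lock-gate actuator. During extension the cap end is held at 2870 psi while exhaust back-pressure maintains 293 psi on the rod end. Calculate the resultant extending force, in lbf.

Cap-side area A_cap = π/4 × (6.76 in)² = 35.89 in^2
Rod-side annular area A_ann = π/4 × (6.76² − 4.29²) = 21.44 in^2
Net thrust = P_cap·A_cap − P_rod·A_ann = 1.030e5 lbf − 6281 lbf

F ≈ 96700 lbf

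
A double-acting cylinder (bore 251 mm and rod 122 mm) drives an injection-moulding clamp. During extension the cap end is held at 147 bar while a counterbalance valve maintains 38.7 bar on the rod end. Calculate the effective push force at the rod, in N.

Cap-side area A_cap = π/4 × (251 mm)² = 49480 mm^2
Rod-side annular area A_ann = π/4 × (251² − 122²) = 37790 mm^2
Net thrust = P_cap·A_cap − P_rod·A_ann = 7.274e5 N − 1.463e5 N

F ≈ 5.81e5 N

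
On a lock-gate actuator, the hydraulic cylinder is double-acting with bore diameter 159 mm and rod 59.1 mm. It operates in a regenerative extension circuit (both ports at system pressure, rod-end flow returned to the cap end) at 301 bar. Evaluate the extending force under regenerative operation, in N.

F ≈ 82600 N

With equal pressure on both faces, forces on the annular region cancel; the net push is pressure × rod cross-section.
Rod cross-section A_rod = π/4 × (59.1 mm)² = 2743 mm^2
F = P × A_rod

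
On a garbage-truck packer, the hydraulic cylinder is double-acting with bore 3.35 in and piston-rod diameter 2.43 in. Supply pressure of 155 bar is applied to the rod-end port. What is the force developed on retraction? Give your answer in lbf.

Rod-side annular area A_ann = π/4 × (3.35² − 2.43²) = 4.176 in^2
On retraction the pressure acts on the annular area (bore minus rod).
F = P × A_ann

F ≈ 9390 lbf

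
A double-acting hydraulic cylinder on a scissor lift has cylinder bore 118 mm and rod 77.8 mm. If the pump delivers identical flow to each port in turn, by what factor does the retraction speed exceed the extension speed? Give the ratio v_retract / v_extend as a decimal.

v_ret/v_ext ≈ 1.77

Cap-side area A_cap = π/4 × (118 mm)² = 10940 mm^2
Rod-side annular area A_ann = π/4 × (118² − 77.8²) = 6182 mm^2
For equal Q, v ∝ 1/A, so v_ret/v_ext = A_cap/A_ann.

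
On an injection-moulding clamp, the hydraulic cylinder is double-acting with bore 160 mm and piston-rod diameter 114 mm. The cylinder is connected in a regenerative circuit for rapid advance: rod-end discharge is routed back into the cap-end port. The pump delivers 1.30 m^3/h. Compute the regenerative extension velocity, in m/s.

v ≈ 0.0354 m/s

In regeneration the rod-end outflow joins the pump flow into the cap end, so the net volume the pump must supply per unit advance equals the rod cross-section area.
Rod cross-section A_rod = π/4 × (114 mm)² = 10210 mm^2
v = Q_pump / A_rod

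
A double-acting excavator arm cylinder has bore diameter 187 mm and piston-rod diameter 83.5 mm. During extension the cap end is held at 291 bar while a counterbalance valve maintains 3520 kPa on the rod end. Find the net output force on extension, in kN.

F ≈ 722 kN

Cap-side area A_cap = π/4 × (187 mm)² = 27460 mm^2
Rod-side annular area A_ann = π/4 × (187² − 83.5²) = 21990 mm^2
Net thrust = P_cap·A_cap − P_rod·A_ann = 799.2 kN − 77.40 kN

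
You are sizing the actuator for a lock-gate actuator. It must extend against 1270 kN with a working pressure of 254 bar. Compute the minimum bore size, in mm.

Extension force acts on the full piston face: F = P × (π/4)D².
D = √(4F / (πP)) = √(4 × 1270 kN / (π × 254 bar))

D ≈ 252 mm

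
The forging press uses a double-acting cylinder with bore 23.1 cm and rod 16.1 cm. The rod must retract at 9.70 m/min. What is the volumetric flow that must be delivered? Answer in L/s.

Rod-side annular area A_ann = π/4 × (23.1² − 16.1²) = 215.5 cm^2
Q = A × v

Q ≈ 3.48 L/s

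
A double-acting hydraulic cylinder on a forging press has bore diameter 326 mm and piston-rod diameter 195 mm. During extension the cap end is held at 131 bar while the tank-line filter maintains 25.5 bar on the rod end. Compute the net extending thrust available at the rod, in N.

F ≈ 9.57e5 N

Cap-side area A_cap = π/4 × (326 mm)² = 83470 mm^2
Rod-side annular area A_ann = π/4 × (326² − 195²) = 53600 mm^2
Net thrust = P_cap·A_cap − P_rod·A_ann = 1.093e6 N − 1.367e5 N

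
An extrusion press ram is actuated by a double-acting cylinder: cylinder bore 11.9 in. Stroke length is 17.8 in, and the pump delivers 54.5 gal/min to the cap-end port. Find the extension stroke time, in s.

Cap-side area A_cap = π/4 × (11.9 in)² = 111.2 in^2
Swept volume V = A × L; t = V / Q = A·L / Q

t ≈ 9.44 s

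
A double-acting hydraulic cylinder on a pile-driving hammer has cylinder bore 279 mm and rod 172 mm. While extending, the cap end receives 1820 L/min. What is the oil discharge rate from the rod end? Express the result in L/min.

Cap-side area A_cap = π/4 × (279 mm)² = 61140 mm^2
Rod-side annular area A_ann = π/4 × (279² − 172²) = 37900 mm^2
Piston speed v = Q_in/A_cap; rod-end outflow Q_out = v × A_ann = Q_in × A_ann/A_cap.

Q_out ≈ 1130 L/min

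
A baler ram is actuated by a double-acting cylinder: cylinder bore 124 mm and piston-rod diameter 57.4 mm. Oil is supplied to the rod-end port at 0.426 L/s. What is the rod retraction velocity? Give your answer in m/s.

v ≈ 0.0449 m/s

Rod-side annular area A_ann = π/4 × (124² − 57.4²) = 9489 mm^2
Flow into the rod-end port fills the annular volume.
v = Q / A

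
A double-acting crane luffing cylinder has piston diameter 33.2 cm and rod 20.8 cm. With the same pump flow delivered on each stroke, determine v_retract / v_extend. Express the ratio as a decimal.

v_ret/v_ext ≈ 1.65

Cap-side area A_cap = π/4 × (33.2 cm)² = 865.7 cm^2
Rod-side annular area A_ann = π/4 × (33.2² − 20.8²) = 525.9 cm^2
For equal Q, v ∝ 1/A, so v_ret/v_ext = A_cap/A_ann.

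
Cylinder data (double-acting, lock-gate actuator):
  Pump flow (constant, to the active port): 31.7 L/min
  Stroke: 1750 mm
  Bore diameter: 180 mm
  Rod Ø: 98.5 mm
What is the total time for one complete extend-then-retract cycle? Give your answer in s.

t ≈ 143 s

Cap-side area A_cap = π/4 × (180 mm)² = 25450 mm^2
Rod-side annular area A_ann = π/4 × (180² − 98.5²) = 17830 mm^2
t_ext = A_cap·L/Q = 84.29 s
t_ret = A_ann·L/Q = 59.05 s
t_cycle = t_ext + t_ret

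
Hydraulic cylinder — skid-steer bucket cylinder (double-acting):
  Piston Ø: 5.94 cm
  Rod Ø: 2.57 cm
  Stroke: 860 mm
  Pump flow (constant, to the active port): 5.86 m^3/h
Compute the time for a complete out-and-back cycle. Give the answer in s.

t ≈ 2.65 s

Cap-side area A_cap = π/4 × (5.94 cm)² = 27.71 cm^2
Rod-side annular area A_ann = π/4 × (5.94² − 2.57²) = 22.52 cm^2
t_ext = A_cap·L/Q = 1.464 s
t_ret = A_ann·L/Q = 1.190 s
t_cycle = t_ext + t_ret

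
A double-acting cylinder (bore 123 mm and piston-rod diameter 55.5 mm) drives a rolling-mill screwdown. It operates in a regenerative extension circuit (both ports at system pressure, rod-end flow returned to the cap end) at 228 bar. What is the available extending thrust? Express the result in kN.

F ≈ 55.2 kN

With equal pressure on both faces, forces on the annular region cancel; the net push is pressure × rod cross-section.
Rod cross-section A_rod = π/4 × (55.5 mm)² = 2419 mm^2
F = P × A_rod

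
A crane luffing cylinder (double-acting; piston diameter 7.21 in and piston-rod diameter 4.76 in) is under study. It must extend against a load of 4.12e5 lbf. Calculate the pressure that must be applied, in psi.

Cap-side area A_cap = π/4 × (7.21 in)² = 40.83 in^2
P = F / A = 4.12e5 lbf / A

P ≈ 10100 psi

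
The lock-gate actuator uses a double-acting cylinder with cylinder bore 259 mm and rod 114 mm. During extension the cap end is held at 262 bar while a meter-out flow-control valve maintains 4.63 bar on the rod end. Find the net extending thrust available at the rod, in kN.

F ≈ 1360 kN

Cap-side area A_cap = π/4 × (259 mm)² = 52690 mm^2
Rod-side annular area A_ann = π/4 × (259² − 114²) = 42480 mm^2
Net thrust = P_cap·A_cap − P_rod·A_ann = 1380 kN − 19.67 kN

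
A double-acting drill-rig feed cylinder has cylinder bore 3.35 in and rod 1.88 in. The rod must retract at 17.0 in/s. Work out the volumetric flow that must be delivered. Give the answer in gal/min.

Q ≈ 26.7 gal/min

Rod-side annular area A_ann = π/4 × (3.35² − 1.88²) = 6.038 in^2
Q = A × v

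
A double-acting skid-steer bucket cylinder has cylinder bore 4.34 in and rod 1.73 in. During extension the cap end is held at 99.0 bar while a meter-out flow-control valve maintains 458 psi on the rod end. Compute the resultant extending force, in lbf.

F ≈ 15500 lbf

Cap-side area A_cap = π/4 × (4.34 in)² = 14.79 in^2
Rod-side annular area A_ann = π/4 × (4.34² − 1.73²) = 12.44 in^2
Net thrust = P_cap·A_cap − P_rod·A_ann = 21240 lbf − 5699 lbf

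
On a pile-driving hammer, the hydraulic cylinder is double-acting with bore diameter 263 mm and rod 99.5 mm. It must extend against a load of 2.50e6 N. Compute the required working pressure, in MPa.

P ≈ 46.0 MPa

Cap-side area A_cap = π/4 × (263 mm)² = 54330 mm^2
P = F / A = 2.50e6 N / A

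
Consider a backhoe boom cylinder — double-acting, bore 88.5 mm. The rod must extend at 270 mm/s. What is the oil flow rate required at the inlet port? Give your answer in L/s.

Cap-side area A_cap = π/4 × (88.5 mm)² = 6151 mm^2
Q = A × v

Q ≈ 1.66 L/s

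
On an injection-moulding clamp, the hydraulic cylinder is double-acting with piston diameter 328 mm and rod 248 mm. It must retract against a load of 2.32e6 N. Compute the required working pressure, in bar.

P ≈ 641 bar

Rod-side annular area A_ann = π/4 × (328² − 248²) = 36190 mm^2
Retraction: pressure acts on the annular area.
P = F / A = 2.32e6 N / A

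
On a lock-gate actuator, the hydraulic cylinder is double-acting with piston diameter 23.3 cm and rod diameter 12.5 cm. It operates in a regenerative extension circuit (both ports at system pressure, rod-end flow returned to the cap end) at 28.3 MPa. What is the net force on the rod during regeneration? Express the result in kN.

With equal pressure on both faces, forces on the annular region cancel; the net push is pressure × rod cross-section.
Rod cross-section A_rod = π/4 × (12.5 cm)² = 122.7 cm^2
F = P × A_rod

F ≈ 347 kN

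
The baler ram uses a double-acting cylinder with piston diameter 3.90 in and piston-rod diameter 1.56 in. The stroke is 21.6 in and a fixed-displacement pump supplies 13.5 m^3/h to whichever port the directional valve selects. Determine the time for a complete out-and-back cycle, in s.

t ≈ 2.07 s

Cap-side area A_cap = π/4 × (3.90 in)² = 11.95 in^2
Rod-side annular area A_ann = π/4 × (3.90² − 1.56²) = 10.03 in^2
t_ext = A_cap·L/Q = 1.128 s
t_ret = A_ann·L/Q = 0.9472 s
t_cycle = t_ext + t_ret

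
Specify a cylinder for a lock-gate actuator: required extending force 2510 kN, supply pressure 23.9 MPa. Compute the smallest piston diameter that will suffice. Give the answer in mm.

Extension force acts on the full piston face: F = P × (π/4)D².
D = √(4F / (πP)) = √(4 × 2510 kN / (π × 23.9 MPa))

D ≈ 366 mm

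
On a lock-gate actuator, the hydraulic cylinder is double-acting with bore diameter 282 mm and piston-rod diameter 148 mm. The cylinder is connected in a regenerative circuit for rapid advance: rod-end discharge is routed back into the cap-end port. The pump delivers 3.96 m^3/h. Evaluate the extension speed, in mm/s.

v ≈ 63.9 mm/s

In regeneration the rod-end outflow joins the pump flow into the cap end, so the net volume the pump must supply per unit advance equals the rod cross-section area.
Rod cross-section A_rod = π/4 × (148 mm)² = 17200 mm^2
v = Q_pump / A_rod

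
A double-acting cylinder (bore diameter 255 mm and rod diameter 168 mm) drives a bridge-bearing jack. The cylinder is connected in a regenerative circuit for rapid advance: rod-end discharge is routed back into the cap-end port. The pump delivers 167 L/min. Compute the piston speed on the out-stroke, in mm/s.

In regeneration the rod-end outflow joins the pump flow into the cap end, so the net volume the pump must supply per unit advance equals the rod cross-section area.
Rod cross-section A_rod = π/4 × (168 mm)² = 22170 mm^2
v = Q_pump / A_rod

v ≈ 126 mm/s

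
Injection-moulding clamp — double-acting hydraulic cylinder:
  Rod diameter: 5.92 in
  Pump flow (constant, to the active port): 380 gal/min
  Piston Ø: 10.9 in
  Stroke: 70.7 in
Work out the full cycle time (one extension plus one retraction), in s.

Cap-side area A_cap = π/4 × (10.9 in)² = 93.31 in^2
Rod-side annular area A_ann = π/4 × (10.9² − 5.92²) = 65.79 in^2
t_ext = A_cap·L/Q = 4.509 s
t_ret = A_ann·L/Q = 3.179 s
t_cycle = t_ext + t_ret

t ≈ 7.69 s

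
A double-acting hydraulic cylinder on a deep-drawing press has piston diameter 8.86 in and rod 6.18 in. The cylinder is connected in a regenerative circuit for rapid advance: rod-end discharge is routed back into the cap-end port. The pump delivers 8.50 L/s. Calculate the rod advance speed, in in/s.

In regeneration the rod-end outflow joins the pump flow into the cap end, so the net volume the pump must supply per unit advance equals the rod cross-section area.
Rod cross-section A_rod = π/4 × (6.18 in)² = 30.00 in^2
v = Q_pump / A_rod

v ≈ 17.3 in/s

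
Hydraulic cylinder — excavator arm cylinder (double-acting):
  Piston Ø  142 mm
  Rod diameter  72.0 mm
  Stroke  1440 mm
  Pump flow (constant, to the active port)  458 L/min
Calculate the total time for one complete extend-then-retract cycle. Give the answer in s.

Cap-side area A_cap = π/4 × (142 mm)² = 15840 mm^2
Rod-side annular area A_ann = π/4 × (142² − 72.0²) = 11770 mm^2
t_ext = A_cap·L/Q = 2.988 s
t_ret = A_ann·L/Q = 2.219 s
t_cycle = t_ext + t_ret

t ≈ 5.21 s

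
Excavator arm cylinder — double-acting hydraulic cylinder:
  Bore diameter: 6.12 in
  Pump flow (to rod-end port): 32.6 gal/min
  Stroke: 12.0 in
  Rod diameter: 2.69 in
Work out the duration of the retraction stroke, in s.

Rod-side annular area A_ann = π/4 × (6.12² − 2.69²) = 23.73 in^2
Swept volume V = A × L; t = V / Q = A·L / Q

t ≈ 2.27 s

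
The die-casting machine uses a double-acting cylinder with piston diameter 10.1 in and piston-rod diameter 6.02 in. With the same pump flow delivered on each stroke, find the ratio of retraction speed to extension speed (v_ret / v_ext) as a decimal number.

Cap-side area A_cap = π/4 × (10.1 in)² = 80.12 in^2
Rod-side annular area A_ann = π/4 × (10.1² − 6.02²) = 51.66 in^2
For equal Q, v ∝ 1/A, so v_ret/v_ext = A_cap/A_ann.

v_ret/v_ext ≈ 1.55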